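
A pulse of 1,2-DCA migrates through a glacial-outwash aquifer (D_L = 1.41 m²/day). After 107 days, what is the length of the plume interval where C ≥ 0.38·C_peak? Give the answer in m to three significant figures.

48.3 m

The plume is Gaussian with σ = √(2Dt) = √(2 × 1.41 × 107) = 17.37 m.
C/C_peak = exp(−Δx²/(2σ²)) = 0.38 ⇒ Δx = σ·√(−2 ln 0.38) = 17.37 × 1.391 = 24.16 m.
Width = 2Δx = 48.3 m.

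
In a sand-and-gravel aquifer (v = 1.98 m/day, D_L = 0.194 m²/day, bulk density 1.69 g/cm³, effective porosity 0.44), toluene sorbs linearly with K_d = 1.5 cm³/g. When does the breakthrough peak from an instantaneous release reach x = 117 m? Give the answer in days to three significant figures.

399 days

Retardation factor R = 1 + ρ_b·K_d/n = 1 + 1.69 × 1.5/0.44 = 6.761.
Sorption retards both mechanisms: v_R = v/R = 0.2929 m/day, D_R = D/R = 0.02869 m²/day.
Peak time from v_R²t² + 2D_R t − x² = 0: t = (√(D_R² + v_R²x²) − D_R)/v_R².
√(D_R² + v_R²x²) = √(0.02869² + 0.2929² × 117²) = 34.27; v_R² = 0.08579.
t = (34.27 − 0.02869)/0.08579 = 399 days.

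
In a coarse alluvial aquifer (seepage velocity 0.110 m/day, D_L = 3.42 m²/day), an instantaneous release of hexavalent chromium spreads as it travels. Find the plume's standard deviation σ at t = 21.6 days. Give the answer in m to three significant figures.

12.2 m

Dispersive spreading gives a Gaussian with σ² = 2Dt; advection only shifts the center.
σ = √(2 × 3.42 × 21.6) = 12.2 m.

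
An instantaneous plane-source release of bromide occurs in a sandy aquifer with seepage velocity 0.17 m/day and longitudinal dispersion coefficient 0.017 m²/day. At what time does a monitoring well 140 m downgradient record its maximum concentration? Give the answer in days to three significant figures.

823 days

For the 1D instantaneous-source solution, setting ∂C/∂t = 0 at fixed x gives v²t² + 2Dt − x² = 0, so t = (√(D² + v²x²) − D)/v².
√(D² + v²x²) = √(0.017² + 0.17² × 140²) = 23.80; v² = 0.0289.
t = (23.80 − 0.017)/0.0289 = 823 days (vs. the pure-advection estimate x/v = 824 d).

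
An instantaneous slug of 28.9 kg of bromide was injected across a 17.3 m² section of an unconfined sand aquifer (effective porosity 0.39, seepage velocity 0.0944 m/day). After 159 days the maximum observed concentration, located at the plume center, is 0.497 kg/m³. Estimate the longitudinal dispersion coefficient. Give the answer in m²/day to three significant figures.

0.0372 m²/day

At the plume center C_max = M/(n_e·A·√(4πDt)), so D = M²/(4πt·(n_e·A·C_max)²).
n_e·A·C_max = 0.39 × 17.3 × 0.497 = 3.353 kg/m.
D = 28.9²/(4π × 159 × 3.353²) = 0.0372 m²/day.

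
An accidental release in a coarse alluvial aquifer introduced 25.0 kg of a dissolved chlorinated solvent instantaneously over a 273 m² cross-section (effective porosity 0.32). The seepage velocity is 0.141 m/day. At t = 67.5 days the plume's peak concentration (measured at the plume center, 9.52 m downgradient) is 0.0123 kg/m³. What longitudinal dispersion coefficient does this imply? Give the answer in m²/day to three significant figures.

0.638 m²/day

At the plume center C_max = M/(n_e·A·√(4πDt)), so D = M²/(4πt·(n_e·A·C_max)²).
n_e·A·C_max = 0.32 × 273 × 0.0123 = 1.075 kg/m.
D = 25.0²/(4π × 67.5 × 1.075²) = 0.638 m²/day.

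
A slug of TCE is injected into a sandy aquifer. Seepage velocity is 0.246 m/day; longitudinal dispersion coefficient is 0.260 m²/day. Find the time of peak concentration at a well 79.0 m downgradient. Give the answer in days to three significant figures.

For the 1D instantaneous-source solution, setting ∂C/∂t = 0 at fixed x gives v²t² + 2Dt − x² = 0, so t = (√(D² + v²x²) − D)/v².
√(D² + v²x²) = √(0.260² + 0.246² × 79.0²) = 19.44; v² = 0.060516.
t = (19.44 − 0.260)/0.060516 = 317 days (vs. the pure-advection estimate x/v = 321 d).

317 days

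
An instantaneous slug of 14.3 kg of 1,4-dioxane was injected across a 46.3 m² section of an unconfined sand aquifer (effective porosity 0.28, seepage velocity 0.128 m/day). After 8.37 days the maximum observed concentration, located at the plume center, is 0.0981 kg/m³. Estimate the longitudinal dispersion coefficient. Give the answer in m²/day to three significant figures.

1.20 m²/day

At the plume center C_max = M/(n_e·A·√(4πDt)), so D = M²/(4πt·(n_e·A·C_max)²).
n_e·A·C_max = 0.28 × 46.3 × 0.0981 = 1.272 kg/m.
D = 14.3²/(4π × 8.37 × 1.272²) = 1.20 m²/day.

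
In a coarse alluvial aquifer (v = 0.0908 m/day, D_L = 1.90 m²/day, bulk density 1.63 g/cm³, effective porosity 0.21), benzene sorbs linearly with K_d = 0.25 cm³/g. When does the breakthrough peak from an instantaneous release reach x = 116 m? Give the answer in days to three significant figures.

Retardation factor R = 1 + ρ_b·K_d/n = 1 + 1.63 × 0.25/0.21 = 2.940.
Sorption retards both mechanisms: v_R = v/R = 0.03088 m/day, D_R = D/R = 0.6463 m²/day.
Peak time from v_R²t² + 2D_R t − x² = 0: t = (√(D_R² + v_R²x²) − D_R)/v_R².
√(D_R² + v_R²x²) = √(0.6463² + 0.03088² × 116²) = 3.640; v_R² = 0.0009536.
t = (3.640 − 0.6463)/0.0009536 = 3140 days.

3140 days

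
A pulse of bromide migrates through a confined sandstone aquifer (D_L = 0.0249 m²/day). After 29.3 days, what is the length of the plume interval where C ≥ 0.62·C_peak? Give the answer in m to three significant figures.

The plume is Gaussian with σ = √(2Dt) = √(2 × 0.0249 × 29.3) = 1.208 m.
C/C_peak = exp(−Δx²/(2σ²)) = 0.62 ⇒ Δx = σ·√(−2 ln 0.62) = 1.208 × 0.9778 = 1.181 m.
Width = 2Δx = 2.36 m.

2.36 m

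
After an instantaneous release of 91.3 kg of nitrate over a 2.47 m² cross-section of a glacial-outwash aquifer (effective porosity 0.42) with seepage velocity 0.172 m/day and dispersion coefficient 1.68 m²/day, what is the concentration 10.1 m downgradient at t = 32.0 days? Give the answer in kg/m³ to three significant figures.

For an instantaneous plane source, C(x,t) = M/(n_e·A·√(4πDt)) · exp(−(x−vt)²/(4Dt)), with n_e·A the pore (flow) area.
Plume center vt = 0.172 × 32.0 = 5.504 m, so the well at 10.1 m is 4.596 m downgradient of the peak.
√(4πDt) = 25.99 m, giving peak height M/(n_e·A·√(4πDt)) = 91.3/(0.42 × 2.47 × 25.99) = 3.386 kg/m³.
(x−vt)²/(4Dt) = (4.596)²/(4 × 1.68 × 32.0) = 0.09823; exp(−0.09823) = 0.9064.
C = 3.386 × 0.9064 = 3.07 kg/m³.

3.07 kg/m³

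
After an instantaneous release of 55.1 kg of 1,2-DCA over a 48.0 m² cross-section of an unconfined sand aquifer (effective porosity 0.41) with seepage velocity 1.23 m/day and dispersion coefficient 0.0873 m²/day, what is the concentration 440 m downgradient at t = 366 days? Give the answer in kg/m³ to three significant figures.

0.0621 kg/m³

For an instantaneous plane source, C(x,t) = M/(n_e·A·√(4πDt)) · exp(−(x−vt)²/(4Dt)), with n_e·A the pore (flow) area.
Plume center vt = 1.23 × 366 = 450.18 m, so the well at 440 m is 10.18 m upgradient of the peak.
√(4πDt) = 20.04 m, giving peak height M/(n_e·A·√(4πDt)) = 55.1/(0.41 × 48.0 × 20.04) = 0.1397 kg/m³.
(x−vt)²/(4Dt) = (-10.18)²/(4 × 0.0873 × 366) = 0.8108; exp(−0.8108) = 0.4445.
C = 0.1397 × 0.4445 = 0.0621 kg/m³.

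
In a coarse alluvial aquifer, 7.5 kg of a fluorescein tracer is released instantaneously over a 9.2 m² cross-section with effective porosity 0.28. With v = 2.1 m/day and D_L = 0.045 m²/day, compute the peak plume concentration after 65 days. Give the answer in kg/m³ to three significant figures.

The peak of an instantaneous 1D plume sits at x = vt; there the Gaussian factor is 1 and C_max = M/(n_e·A·√(4πDt)), where n_e·A is the pore area the mass is dissolved in.
√(4πDt) = √(4π × 0.045 × 65) = 6.063 m, so C_max = 7.5/(0.28 × 9.2 × 6.063) = 0.480 kg/m³.

0.480 kg/m³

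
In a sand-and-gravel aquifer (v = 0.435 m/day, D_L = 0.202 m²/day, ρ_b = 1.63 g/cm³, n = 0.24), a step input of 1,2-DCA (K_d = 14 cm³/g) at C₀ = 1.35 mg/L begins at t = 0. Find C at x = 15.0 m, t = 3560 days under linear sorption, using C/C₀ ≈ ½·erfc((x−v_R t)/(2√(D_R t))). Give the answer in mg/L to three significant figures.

0.828 mg/L

Retardation factor R = 1 + ρ_b·K_d/n = 1 + 1.63 × 14/0.24 = 96.08.
Sorption retards both mechanisms: v_R = v/R = 0.004527 m/day, D_R = D/R = 0.002102 m²/day.
v_R·t = 0.004527 × 3560 = 16.11612 m; 2√(D_R t) = 5.471 m; argument = (15.0 − 16.11612)/5.471 = -0.2040.
C = C₀ × ½·erfc(-0.2040) = 1.35 × 0.6135 = 0.828 mg/L.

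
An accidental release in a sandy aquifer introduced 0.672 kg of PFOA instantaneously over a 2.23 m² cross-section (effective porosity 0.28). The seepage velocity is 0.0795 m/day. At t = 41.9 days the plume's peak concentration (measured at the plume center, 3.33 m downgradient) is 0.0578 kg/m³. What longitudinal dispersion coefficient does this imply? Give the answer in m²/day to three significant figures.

0.658 m²/day

At the plume center C_max = M/(n_e·A·√(4πDt)), so D = M²/(4πt·(n_e·A·C_max)²).
n_e·A·C_max = 0.28 × 2.23 × 0.0578 = 0.03609 kg/m.
D = 0.672²/(4π × 41.9 × 0.03609²) = 0.658 m²/day.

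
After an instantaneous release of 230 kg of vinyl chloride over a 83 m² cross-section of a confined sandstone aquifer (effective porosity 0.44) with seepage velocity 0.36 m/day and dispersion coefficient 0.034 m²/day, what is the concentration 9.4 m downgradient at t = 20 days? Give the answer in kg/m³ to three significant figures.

For an instantaneous plane source, C(x,t) = M/(n_e·A·√(4πDt)) · exp(−(x−vt)²/(4Dt)), with n_e·A the pore (flow) area.
Plume center vt = 0.36 × 20 = 7.2 m, so the well at 9.4 m is 2.2 m downgradient of the peak.
√(4πDt) = 2.923 m, giving peak height M/(n_e·A·√(4πDt)) = 230/(0.44 × 83 × 2.923) = 2.155 kg/m³.
(x−vt)²/(4Dt) = (2.2)²/(4 × 0.034 × 20) = 1.779; exp(−1.779) = 0.1688.
C = 2.155 × 0.1688 = 0.364 kg/m³.

0.364 kg/m³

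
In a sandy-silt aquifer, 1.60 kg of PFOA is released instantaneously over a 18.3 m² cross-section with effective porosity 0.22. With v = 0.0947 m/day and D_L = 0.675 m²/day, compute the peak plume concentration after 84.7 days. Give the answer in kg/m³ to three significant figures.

The peak of an instantaneous 1D plume sits at x = vt; there the Gaussian factor is 1 and C_max = M/(n_e·A·√(4πDt)), where n_e·A is the pore area the mass is dissolved in.
√(4πDt) = √(4π × 0.675 × 84.7) = 26.80 m, so C_max = 1.60/(0.22 × 18.3 × 26.80) = 0.0148 kg/m³.

0.0148 kg/m³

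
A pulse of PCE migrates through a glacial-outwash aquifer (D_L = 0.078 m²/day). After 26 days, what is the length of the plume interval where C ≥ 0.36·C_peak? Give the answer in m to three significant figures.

The plume is Gaussian with σ = √(2Dt) = √(2 × 0.078 × 26) = 2.014 m.
C/C_peak = exp(−Δx²/(2σ²)) = 0.36 ⇒ Δx = σ·√(−2 ln 0.36) = 2.014 × 1.429 = 2.878 m.
Width = 2Δx = 5.76 m.

5.76 m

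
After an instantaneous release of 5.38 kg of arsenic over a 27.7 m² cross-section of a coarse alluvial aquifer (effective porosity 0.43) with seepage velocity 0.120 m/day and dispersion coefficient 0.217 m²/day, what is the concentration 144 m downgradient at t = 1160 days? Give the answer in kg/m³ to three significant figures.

For an instantaneous plane source, C(x,t) = M/(n_e·A·√(4πDt)) · exp(−(x−vt)²/(4Dt)), with n_e·A the pore (flow) area.
Plume center vt = 0.120 × 1160 = 139.2 m, so the well at 144 m is 4.8 m downgradient of the peak.
√(4πDt) = 56.24 m, giving peak height M/(n_e·A·√(4πDt)) = 5.38/(0.43 × 27.7 × 56.24) = 0.008031 kg/m³.
(x−vt)²/(4Dt) = (4.8)²/(4 × 0.217 × 1160) = 0.02288; exp(−0.02288) = 0.9774.
C = 0.008031 × 0.9774 = 0.00785 kg/m³.

0.00785 kg/m³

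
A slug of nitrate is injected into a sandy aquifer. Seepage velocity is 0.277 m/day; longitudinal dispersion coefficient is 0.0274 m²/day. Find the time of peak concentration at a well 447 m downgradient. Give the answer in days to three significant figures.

1610 days

For the 1D instantaneous-source solution, setting ∂C/∂t = 0 at fixed x gives v²t² + 2Dt − x² = 0, so t = (√(D² + v²x²) − D)/v².
√(D² + v²x²) = √(0.0274² + 0.277² × 447²) = 123.8; v² = 0.076729.
t = (123.8 − 0.0274)/0.076729 = 1610 days (vs. the pure-advection estimate x/v = 1610 d).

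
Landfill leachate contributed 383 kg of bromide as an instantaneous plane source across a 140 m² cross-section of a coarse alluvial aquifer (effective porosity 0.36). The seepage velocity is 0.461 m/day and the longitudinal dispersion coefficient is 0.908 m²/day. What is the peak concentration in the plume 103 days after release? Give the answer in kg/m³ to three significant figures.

The peak of an instantaneous 1D plume sits at x = vt; there the Gaussian factor is 1 and C_max = M/(n_e·A·√(4πDt)), where n_e·A is the pore area the mass is dissolved in.
√(4πDt) = √(4π × 0.908 × 103) = 34.28 m, so C_max = 383/(0.36 × 140 × 34.28) = 0.222 kg/m³.

0.222 kg/m³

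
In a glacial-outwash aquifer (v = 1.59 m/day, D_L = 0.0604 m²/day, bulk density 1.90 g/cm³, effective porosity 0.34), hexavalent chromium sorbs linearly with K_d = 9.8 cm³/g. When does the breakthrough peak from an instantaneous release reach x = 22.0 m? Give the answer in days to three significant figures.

Retardation factor R = 1 + ρ_b·K_d/n = 1 + 1.90 × 9.8/0.34 = 55.76.
Sorption retards both mechanisms: v_R = v/R = 0.02852 m/day, D_R = D/R = 0.001083 m²/day.
Peak time from v_R²t² + 2D_R t − x² = 0: t = (√(D_R² + v_R²x²) − D_R)/v_R².
√(D_R² + v_R²x²) = √(0.001083² + 0.02852² × 22.0²) = 0.6274; v_R² = 0.0008134.
t = (0.6274 − 0.001083)/0.0008134 = 770 days.

770 days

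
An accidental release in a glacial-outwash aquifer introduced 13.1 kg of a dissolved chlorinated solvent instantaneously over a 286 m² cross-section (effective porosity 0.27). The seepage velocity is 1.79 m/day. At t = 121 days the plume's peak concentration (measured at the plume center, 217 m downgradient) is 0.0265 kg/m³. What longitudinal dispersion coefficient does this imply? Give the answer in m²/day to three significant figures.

0.0270 m²/day

At the plume center C_max = M/(n_e·A·√(4πDt)), so D = M²/(4πt·(n_e·A·C_max)²).
n_e·A·C_max = 0.27 × 286 × 0.0265 = 2.046 kg/m.
D = 13.1²/(4π × 121 × 2.046²) = 0.0270 m²/day.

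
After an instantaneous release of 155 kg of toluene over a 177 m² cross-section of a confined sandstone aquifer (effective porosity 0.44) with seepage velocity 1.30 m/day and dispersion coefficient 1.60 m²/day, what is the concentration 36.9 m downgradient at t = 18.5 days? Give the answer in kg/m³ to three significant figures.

For an instantaneous plane source, C(x,t) = M/(n_e·A·√(4πDt)) · exp(−(x−vt)²/(4Dt)), with n_e·A the pore (flow) area.
Plume center vt = 1.30 × 18.5 = 24.05 m, so the well at 36.9 m is 12.85 m downgradient of the peak.
√(4πDt) = 19.29 m, giving peak height M/(n_e·A·√(4πDt)) = 155/(0.44 × 177 × 19.29) = 0.1032 kg/m³.
(x−vt)²/(4Dt) = (12.85)²/(4 × 1.60 × 18.5) = 1.395; exp(−1.395) = 0.2478.
C = 0.1032 × 0.2478 = 0.0256 kg/m³.

0.0256 kg/m³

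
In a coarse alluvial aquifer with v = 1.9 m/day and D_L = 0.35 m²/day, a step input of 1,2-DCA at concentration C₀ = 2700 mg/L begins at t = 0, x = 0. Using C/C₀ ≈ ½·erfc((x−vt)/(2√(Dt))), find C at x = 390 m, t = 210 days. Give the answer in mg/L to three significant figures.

For a continuous step input, C/C₀ ≈ ½·erfc((x−vt)/(2√(Dt))).
vt = 1.9 × 210 = 399 m and 2√(Dt) = 2√(0.35 × 210) = 17.15 m.
Argument (x−vt)/(2√(Dt)) = (390 − 399)/17.15 = -0.5248; ½·erfc(-0.5248) = 0.7710.
C = 2700 × 0.7710 = 2080 mg/L.

2080 mg/L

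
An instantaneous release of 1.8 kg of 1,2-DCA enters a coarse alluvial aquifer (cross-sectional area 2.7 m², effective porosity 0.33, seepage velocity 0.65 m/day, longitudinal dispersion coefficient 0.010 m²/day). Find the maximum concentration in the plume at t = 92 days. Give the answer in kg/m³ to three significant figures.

The peak of an instantaneous 1D plume sits at x = vt; there the Gaussian factor is 1 and C_max = M/(n_e·A·√(4πDt)), where n_e·A is the pore area the mass is dissolved in.
√(4πDt) = √(4π × 0.010 × 92) = 3.400 m, so C_max = 1.8/(0.33 × 2.7 × 3.400) = 0.594 kg/m³.

0.594 kg/m³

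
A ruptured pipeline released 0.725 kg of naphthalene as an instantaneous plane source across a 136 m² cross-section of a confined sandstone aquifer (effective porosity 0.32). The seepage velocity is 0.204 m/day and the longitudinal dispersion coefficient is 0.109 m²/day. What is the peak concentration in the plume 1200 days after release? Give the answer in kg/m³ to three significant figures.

The peak of an instantaneous 1D plume sits at x = vt; there the Gaussian factor is 1 and C_max = M/(n_e·A·√(4πDt)), where n_e·A is the pore area the mass is dissolved in.
√(4πDt) = √(4π × 0.109 × 1200) = 40.54 m, so C_max = 0.725/(0.32 × 136 × 40.54) = 0.000411 kg/m³.

0.000411 kg/m³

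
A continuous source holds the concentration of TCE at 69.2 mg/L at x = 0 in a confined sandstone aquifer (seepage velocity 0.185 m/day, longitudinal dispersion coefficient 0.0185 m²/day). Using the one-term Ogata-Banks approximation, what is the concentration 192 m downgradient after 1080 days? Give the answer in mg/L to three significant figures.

61.7 mg/L

For a continuous step input, C/C₀ ≈ ½·erfc((x−vt)/(2√(Dt))).
vt = 0.185 × 1080 = 199.8 m and 2√(Dt) = 2√(0.0185 × 1080) = 8.940 m.
Argument (x−vt)/(2√(Dt)) = (192 − 199.8)/8.940 = -0.8725; ½·erfc(-0.8725) = 0.8914.
C = 69.2 × 0.8914 = 61.7 mg/L.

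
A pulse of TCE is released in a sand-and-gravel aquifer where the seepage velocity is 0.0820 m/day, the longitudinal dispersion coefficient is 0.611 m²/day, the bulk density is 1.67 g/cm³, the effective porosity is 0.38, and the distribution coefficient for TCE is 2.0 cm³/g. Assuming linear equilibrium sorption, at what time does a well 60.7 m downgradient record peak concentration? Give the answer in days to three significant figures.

Retardation factor R = 1 + ρ_b·K_d/n = 1 + 1.67 × 2.0/0.38 = 9.789.
Sorption retards both mechanisms: v_R = v/R = 0.008377 m/day, D_R = D/R = 0.06242 m²/day.
Peak time from v_R²t² + 2D_R t − x² = 0: t = (√(D_R² + v_R²x²) − D_R)/v_R².
√(D_R² + v_R²x²) = √(0.06242² + 0.008377² × 60.7²) = 0.5123; v_R² = 7.017e-05.
t = (0.5123 − 0.06242)/7.017e-05 = 6410 days.

6410 days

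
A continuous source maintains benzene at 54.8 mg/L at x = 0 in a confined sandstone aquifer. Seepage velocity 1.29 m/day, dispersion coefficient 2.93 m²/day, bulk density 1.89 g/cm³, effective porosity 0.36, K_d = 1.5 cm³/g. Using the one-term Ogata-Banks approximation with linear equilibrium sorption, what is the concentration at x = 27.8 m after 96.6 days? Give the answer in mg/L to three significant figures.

2.33 mg/L

Retardation factor R = 1 + ρ_b·K_d/n = 1 + 1.89 × 1.5/0.36 = 8.875.
Sorption retards both mechanisms: v_R = v/R = 0.1454 m/day, D_R = D/R = 0.3301 m²/day.
v_R·t = 0.1454 × 96.6 = 14.04564 m; 2√(D_R t) = 11.29 m; argument = (27.8 − 14.04564)/11.29 = 1.218.
C = C₀ × ½·erfc(1.218) = 54.8 × 0.04249 = 2.33 mg/L.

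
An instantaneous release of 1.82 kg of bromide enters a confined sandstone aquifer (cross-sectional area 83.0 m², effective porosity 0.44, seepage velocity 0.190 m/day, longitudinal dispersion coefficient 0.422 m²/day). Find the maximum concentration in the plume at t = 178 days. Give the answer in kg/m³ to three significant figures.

0.00162 kg/m³

The peak of an instantaneous 1D plume sits at x = vt; there the Gaussian factor is 1 and C_max = M/(n_e·A·√(4πDt)), where n_e·A is the pore area the mass is dissolved in.
√(4πDt) = √(4π × 0.422 × 178) = 30.72 m, so C_max = 1.82/(0.44 × 83.0 × 30.72) = 0.00162 kg/m³.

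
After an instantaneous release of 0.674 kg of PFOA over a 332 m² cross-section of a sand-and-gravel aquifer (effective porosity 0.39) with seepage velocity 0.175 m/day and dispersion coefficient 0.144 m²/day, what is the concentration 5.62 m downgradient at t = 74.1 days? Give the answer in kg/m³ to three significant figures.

0.000127 kg/m³

For an instantaneous plane source, C(x,t) = M/(n_e·A·√(4πDt)) · exp(−(x−vt)²/(4Dt)), with n_e·A the pore (flow) area.
Plume center vt = 0.175 × 74.1 = 12.9675 m, so the well at 5.62 m is 7.3475 m upgradient of the peak.
√(4πDt) = 11.58 m, giving peak height M/(n_e·A·√(4πDt)) = 0.674/(0.39 × 332 × 11.58) = 0.0004495 kg/m³.
(x−vt)²/(4Dt) = (-7.3475)²/(4 × 0.144 × 74.1) = 1.265; exp(−1.265) = 0.2822.
C = 0.0004495 × 0.2822 = 0.000127 kg/m³.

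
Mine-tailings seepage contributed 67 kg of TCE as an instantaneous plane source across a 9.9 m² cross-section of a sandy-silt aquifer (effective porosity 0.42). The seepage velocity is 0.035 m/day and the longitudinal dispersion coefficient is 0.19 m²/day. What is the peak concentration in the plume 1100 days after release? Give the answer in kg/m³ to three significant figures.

0.314 kg/m³

The peak of an instantaneous 1D plume sits at x = vt; there the Gaussian factor is 1 and C_max = M/(n_e·A·√(4πDt)), where n_e·A is the pore area the mass is dissolved in.
√(4πDt) = √(4π × 0.19 × 1100) = 51.25 m, so C_max = 67/(0.42 × 9.9 × 51.25) = 0.314 kg/m³.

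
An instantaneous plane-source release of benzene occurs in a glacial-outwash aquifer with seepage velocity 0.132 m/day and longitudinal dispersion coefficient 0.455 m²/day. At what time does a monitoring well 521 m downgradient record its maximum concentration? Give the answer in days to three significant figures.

3920 days

For the 1D instantaneous-source solution, setting ∂C/∂t = 0 at fixed x gives v²t² + 2Dt − x² = 0, so t = (√(D² + v²x²) − D)/v².
√(D² + v²x²) = √(0.455² + 0.132² × 521²) = 68.77; v² = 0.017424.
t = (68.77 − 0.455)/0.017424 = 3920 days (vs. the pure-advection estimate x/v = 3950 d).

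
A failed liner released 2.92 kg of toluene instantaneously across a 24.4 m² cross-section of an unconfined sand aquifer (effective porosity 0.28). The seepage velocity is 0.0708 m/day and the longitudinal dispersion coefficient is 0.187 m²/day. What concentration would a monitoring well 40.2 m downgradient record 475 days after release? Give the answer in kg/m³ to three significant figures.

0.0113 kg/m³

For an instantaneous plane source, C(x,t) = M/(n_e·A·√(4πDt)) · exp(−(x−vt)²/(4Dt)), with n_e·A the pore (flow) area.
Plume center vt = 0.0708 × 475 = 33.63 m, so the well at 40.2 m is 6.57 m downgradient of the peak.
√(4πDt) = 33.41 m, giving peak height M/(n_e·A·√(4πDt)) = 2.92/(0.28 × 24.4 × 33.41) = 0.01279 kg/m³.
(x−vt)²/(4Dt) = (6.57)²/(4 × 0.187 × 475) = 0.1215; exp(−0.1215) = 0.8856.
C = 0.01279 × 0.8856 = 0.0113 kg/m³.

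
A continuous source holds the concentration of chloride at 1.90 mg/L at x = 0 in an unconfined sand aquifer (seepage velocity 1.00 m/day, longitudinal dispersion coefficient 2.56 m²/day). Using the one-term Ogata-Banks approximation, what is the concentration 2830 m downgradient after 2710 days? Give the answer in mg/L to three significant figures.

For a continuous step input, C/C₀ ≈ ½·erfc((x−vt)/(2√(Dt))).
vt = 1.00 × 2710 = 2710 m and 2√(Dt) = 2√(2.56 × 2710) = 166.6 m.
Argument (x−vt)/(2√(Dt)) = (2830 − 2710)/166.6 = 0.7203; ½·erfc(0.7203) = 0.1542.
C = 1.90 × 0.1542 = 0.293 mg/L.

0.293 mg/L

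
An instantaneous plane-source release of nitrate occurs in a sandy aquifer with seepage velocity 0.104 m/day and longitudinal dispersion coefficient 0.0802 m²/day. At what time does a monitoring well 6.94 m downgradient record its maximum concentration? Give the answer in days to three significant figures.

For the 1D instantaneous-source solution, setting ∂C/∂t = 0 at fixed x gives v²t² + 2Dt − x² = 0, so t = (√(D² + v²x²) − D)/v².
√(D² + v²x²) = √(0.0802² + 0.104² × 6.94²) = 0.7262; v² = 0.010816.
t = (0.7262 − 0.0802)/0.010816 = 59.7 days (vs. the pure-advection estimate x/v = 66.7 d).

59.7 days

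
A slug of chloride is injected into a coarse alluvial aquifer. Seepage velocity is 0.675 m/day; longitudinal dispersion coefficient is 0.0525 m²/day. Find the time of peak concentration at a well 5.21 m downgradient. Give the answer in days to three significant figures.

7.60 days

For the 1D instantaneous-source solution, setting ∂C/∂t = 0 at fixed x gives v²t² + 2Dt − x² = 0, so t = (√(D² + v²x²) − D)/v².
√(D² + v²x²) = √(0.0525² + 0.675² × 5.21²) = 3.517; v² = 0.455625.
t = (3.517 − 0.0525)/0.455625 = 7.60 days (vs. the pure-advection estimate x/v = 7.72 d).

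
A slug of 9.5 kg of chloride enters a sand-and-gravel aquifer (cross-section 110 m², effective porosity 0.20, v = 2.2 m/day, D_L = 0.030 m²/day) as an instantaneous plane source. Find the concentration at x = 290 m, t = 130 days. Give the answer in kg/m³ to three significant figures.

For an instantaneous plane source, C(x,t) = M/(n_e·A·√(4πDt)) · exp(−(x−vt)²/(4Dt)), with n_e·A the pore (flow) area.
Plume center vt = 2.2 × 130 = 286 m, so the well at 290 m is 4 m downgradient of the peak.
√(4πDt) = 7.001 m, giving peak height M/(n_e·A·√(4πDt)) = 9.5/(0.20 × 110 × 7.001) = 0.06168 kg/m³.
(x−vt)²/(4Dt) = (4)²/(4 × 0.030 × 130) = 1.026; exp(−1.026) = 0.3584.
C = 0.06168 × 0.3584 = 0.0221 kg/m³.

0.0221 kg/m³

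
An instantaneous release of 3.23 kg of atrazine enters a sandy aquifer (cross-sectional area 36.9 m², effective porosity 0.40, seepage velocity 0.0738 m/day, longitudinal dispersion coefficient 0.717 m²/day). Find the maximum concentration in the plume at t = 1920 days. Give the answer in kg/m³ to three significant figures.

The peak of an instantaneous 1D plume sits at x = vt; there the Gaussian factor is 1 and C_max = M/(n_e·A·√(4πDt)), where n_e·A is the pore area the mass is dissolved in.
√(4πDt) = √(4π × 0.717 × 1920) = 131.5 m, so C_max = 3.23/(0.40 × 36.9 × 131.5) = 0.00166 kg/m³.

0.00166 kg/m³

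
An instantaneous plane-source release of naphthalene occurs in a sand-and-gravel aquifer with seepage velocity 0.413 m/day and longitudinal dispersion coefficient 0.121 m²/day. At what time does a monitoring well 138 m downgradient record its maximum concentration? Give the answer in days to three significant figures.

333 days

For the 1D instantaneous-source solution, setting ∂C/∂t = 0 at fixed x gives v²t² + 2Dt − x² = 0, so t = (√(D² + v²x²) − D)/v².
√(D² + v²x²) = √(0.121² + 0.413² × 138²) = 56.99; v² = 0.170569.
t = (56.99 − 0.121)/0.170569 = 333 days (vs. the pure-advection estimate x/v = 334 d).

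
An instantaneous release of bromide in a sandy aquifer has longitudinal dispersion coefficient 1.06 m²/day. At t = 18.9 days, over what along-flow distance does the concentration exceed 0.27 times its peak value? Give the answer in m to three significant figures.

20.5 m

The plume is Gaussian with σ = √(2Dt) = √(2 × 1.06 × 18.9) = 6.330 m.
C/C_peak = exp(−Δx²/(2σ²)) = 0.27 ⇒ Δx = σ·√(−2 ln 0.27) = 6.330 × 1.618 = 10.24 m.
Width = 2Δx = 20.5 m.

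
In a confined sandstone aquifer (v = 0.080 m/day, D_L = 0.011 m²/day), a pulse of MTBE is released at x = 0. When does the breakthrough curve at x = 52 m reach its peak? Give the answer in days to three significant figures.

For the 1D instantaneous-source solution, setting ∂C/∂t = 0 at fixed x gives v²t² + 2Dt − x² = 0, so t = (√(D² + v²x²) − D)/v².
√(D² + v²x²) = √(0.011² + 0.080² × 52²) = 4.160; v² = 0.0064.
t = (4.160 − 0.011)/0.0064 = 648 days (vs. the pure-advection estimate x/v = 650 d).

648 days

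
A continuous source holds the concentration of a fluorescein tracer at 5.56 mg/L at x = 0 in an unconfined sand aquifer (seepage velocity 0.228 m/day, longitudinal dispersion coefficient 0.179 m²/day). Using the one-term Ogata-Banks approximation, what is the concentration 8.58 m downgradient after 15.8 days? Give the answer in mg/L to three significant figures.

For a continuous step input, C/C₀ ≈ ½·erfc((x−vt)/(2√(Dt))).
vt = 0.228 × 15.8 = 3.6024 m and 2√(Dt) = 2√(0.179 × 15.8) = 3.363 m.
Argument (x−vt)/(2√(Dt)) = (8.58 − 3.6024)/3.363 = 1.480; ½·erfc(1.480) = 0.01817.
C = 5.56 × 0.01817 = 0.101 mg/L.

0.101 mg/L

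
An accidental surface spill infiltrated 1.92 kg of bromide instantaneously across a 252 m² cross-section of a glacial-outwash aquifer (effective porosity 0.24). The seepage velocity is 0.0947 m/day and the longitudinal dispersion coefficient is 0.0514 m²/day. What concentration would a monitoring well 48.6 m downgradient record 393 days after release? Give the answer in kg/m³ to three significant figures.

0.000401 kg/m³

For an instantaneous plane source, C(x,t) = M/(n_e·A·√(4πDt)) · exp(−(x−vt)²/(4Dt)), with n_e·A the pore (flow) area.
Plume center vt = 0.0947 × 393 = 37.2171 m, so the well at 48.6 m is 11.3829 m downgradient of the peak.
√(4πDt) = 15.93 m, giving peak height M/(n_e·A·√(4πDt)) = 1.92/(0.24 × 252 × 15.93) = 0.001993 kg/m³.
(x−vt)²/(4Dt) = (11.3829)²/(4 × 0.0514 × 393) = 1.604; exp(−1.604) = 0.2011.
C = 0.001993 × 0.2011 = 0.000401 kg/m³.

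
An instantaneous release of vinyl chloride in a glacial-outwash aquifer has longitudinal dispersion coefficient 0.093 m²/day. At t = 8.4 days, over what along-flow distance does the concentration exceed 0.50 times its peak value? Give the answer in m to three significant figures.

2.94 m

The plume is Gaussian with σ = √(2Dt) = √(2 × 0.093 × 8.4) = 1.250 m.
C/C_peak = exp(−Δx²/(2σ²)) = 0.50 ⇒ Δx = σ·√(−2 ln 0.50) = 1.250 × 1.177 = 1.471 m.
Width = 2Δx = 2.94 m.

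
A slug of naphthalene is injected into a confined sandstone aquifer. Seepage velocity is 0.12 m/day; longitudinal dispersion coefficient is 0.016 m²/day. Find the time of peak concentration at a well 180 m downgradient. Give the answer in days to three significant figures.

1500 days

For the 1D instantaneous-source solution, setting ∂C/∂t = 0 at fixed x gives v²t² + 2Dt − x² = 0, so t = (√(D² + v²x²) − D)/v².
√(D² + v²x²) = √(0.016² + 0.12² × 180²) = 21.60; v² = 0.0144.
t = (21.60 − 0.016)/0.0144 = 1500 days (vs. the pure-advection estimate x/v = 1500 d).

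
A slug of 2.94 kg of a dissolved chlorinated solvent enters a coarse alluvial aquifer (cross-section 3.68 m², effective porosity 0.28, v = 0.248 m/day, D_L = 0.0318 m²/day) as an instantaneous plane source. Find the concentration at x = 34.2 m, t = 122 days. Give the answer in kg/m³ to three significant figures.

0.150 kg/m³

For an instantaneous plane source, C(x,t) = M/(n_e·A·√(4πDt)) · exp(−(x−vt)²/(4Dt)), with n_e·A the pore (flow) area.
Plume center vt = 0.248 × 122 = 30.256 m, so the well at 34.2 m is 3.944 m downgradient of the peak.
√(4πDt) = 6.982 m, giving peak height M/(n_e·A·√(4πDt)) = 2.94/(0.28 × 3.68 × 6.982) = 0.4087 kg/m³.
(x−vt)²/(4Dt) = (3.944)²/(4 × 0.0318 × 122) = 1.002; exp(−1.002) = 0.3671.
C = 0.4087 × 0.3671 = 0.150 kg/m³.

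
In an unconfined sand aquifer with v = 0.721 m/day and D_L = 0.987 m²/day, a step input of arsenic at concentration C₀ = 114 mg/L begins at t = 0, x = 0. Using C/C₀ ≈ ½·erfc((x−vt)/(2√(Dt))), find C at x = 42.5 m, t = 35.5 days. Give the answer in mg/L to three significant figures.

For a continuous step input, C/C₀ ≈ ½·erfc((x−vt)/(2√(Dt))).
vt = 0.721 × 35.5 = 25.5955 m and 2√(Dt) = 2√(0.987 × 35.5) = 11.84 m.
Argument (x−vt)/(2√(Dt)) = (42.5 − 25.5955)/11.84 = 1.428; ½·erfc(1.428) = 0.02172.
C = 114 × 0.02172 = 2.48 mg/L.

2.48 mg/L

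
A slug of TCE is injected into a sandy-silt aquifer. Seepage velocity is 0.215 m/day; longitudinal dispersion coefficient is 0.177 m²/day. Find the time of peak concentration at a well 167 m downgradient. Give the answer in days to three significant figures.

For the 1D instantaneous-source solution, setting ∂C/∂t = 0 at fixed x gives v²t² + 2Dt − x² = 0, so t = (√(D² + v²x²) − D)/v².
√(D² + v²x²) = √(0.177² + 0.215² × 167²) = 35.91; v² = 0.046225.
t = (35.91 − 0.177)/0.046225 = 773 days (vs. the pure-advection estimate x/v = 777 d).

773 days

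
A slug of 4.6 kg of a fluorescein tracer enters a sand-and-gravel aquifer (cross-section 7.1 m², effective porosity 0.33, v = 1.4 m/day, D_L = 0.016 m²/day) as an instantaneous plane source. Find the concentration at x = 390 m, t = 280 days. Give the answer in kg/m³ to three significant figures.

For an instantaneous plane source, C(x,t) = M/(n_e·A·√(4πDt)) · exp(−(x−vt)²/(4Dt)), with n_e·A the pore (flow) area.
Plume center vt = 1.4 × 280 = 392 m, so the well at 390 m is 2 m upgradient of the peak.
√(4πDt) = 7.503 m, giving peak height M/(n_e·A·√(4πDt)) = 4.6/(0.33 × 7.1 × 7.503) = 0.2617 kg/m³.
(x−vt)²/(4Dt) = (-2)²/(4 × 0.016 × 280) = 0.2232; exp(−0.2232) = 0.8000.
C = 0.2617 × 0.8000 = 0.209 kg/m³.

0.209 kg/m³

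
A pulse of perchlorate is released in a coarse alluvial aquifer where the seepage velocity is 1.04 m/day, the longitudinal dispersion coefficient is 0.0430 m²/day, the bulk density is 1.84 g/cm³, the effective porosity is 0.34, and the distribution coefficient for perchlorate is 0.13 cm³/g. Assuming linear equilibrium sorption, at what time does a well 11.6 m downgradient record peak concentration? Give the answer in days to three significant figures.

18.9 days

Retardation factor R = 1 + ρ_b·K_d/n = 1 + 1.84 × 0.13/0.34 = 1.704.
Sorption retards both mechanisms: v_R = v/R = 0.6103 m/day, D_R = D/R = 0.02523 m²/day.
Peak time from v_R²t² + 2D_R t − x² = 0: t = (√(D_R² + v_R²x²) − D_R)/v_R².
√(D_R² + v_R²x²) = √(0.02523² + 0.6103² × 11.6²) = 7.080; v_R² = 0.3725.
t = (7.080 − 0.02523)/0.3725 = 18.9 days.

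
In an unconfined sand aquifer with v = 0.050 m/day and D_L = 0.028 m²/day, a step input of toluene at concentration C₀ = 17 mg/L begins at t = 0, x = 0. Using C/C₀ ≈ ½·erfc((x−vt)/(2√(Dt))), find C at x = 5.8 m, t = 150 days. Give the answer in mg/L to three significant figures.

For a continuous step input, C/C₀ ≈ ½·erfc((x−vt)/(2√(Dt))).
vt = 0.050 × 150 = 7.5 m and 2√(Dt) = 2√(0.028 × 150) = 4.099 m.
Argument (x−vt)/(2√(Dt)) = (5.8 − 7.5)/4.099 = -0.4147; ½·erfc(-0.4147) = 0.7212.
C = 17 × 0.7212 = 12.3 mg/L.

12.3 mg/L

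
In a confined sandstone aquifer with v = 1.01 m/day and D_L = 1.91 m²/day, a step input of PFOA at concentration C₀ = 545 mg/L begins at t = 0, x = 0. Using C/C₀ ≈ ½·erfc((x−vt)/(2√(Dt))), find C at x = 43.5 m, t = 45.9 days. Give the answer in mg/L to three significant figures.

319 mg/L

For a continuous step input, C/C₀ ≈ ½·erfc((x−vt)/(2√(Dt))).
vt = 1.01 × 45.9 = 46.359 m and 2√(Dt) = 2√(1.91 × 45.9) = 18.73 m.
Argument (x−vt)/(2√(Dt)) = (43.5 − 46.359)/18.73 = -0.1526; ½·erfc(-0.1526) = 0.5854.
C = 545 × 0.5854 = 319 mg/L.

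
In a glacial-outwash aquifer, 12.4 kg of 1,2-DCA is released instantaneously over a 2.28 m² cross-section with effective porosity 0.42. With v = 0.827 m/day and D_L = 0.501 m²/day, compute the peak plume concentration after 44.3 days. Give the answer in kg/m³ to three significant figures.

The peak of an instantaneous 1D plume sits at x = vt; there the Gaussian factor is 1 and C_max = M/(n_e·A·√(4πDt)), where n_e·A is the pore area the mass is dissolved in.
√(4πDt) = √(4π × 0.501 × 44.3) = 16.70 m, so C_max = 12.4/(0.42 × 2.28 × 16.70) = 0.775 kg/m³.

0.775 kg/m³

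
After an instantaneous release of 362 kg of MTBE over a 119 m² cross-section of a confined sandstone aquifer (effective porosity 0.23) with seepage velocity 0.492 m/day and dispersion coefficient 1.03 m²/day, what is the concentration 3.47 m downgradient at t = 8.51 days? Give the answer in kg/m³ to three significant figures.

For an instantaneous plane source, C(x,t) = M/(n_e·A·√(4πDt)) · exp(−(x−vt)²/(4Dt)), with n_e·A the pore (flow) area.
Plume center vt = 0.492 × 8.51 = 4.18692 m, so the well at 3.47 m is 0.71692 m upgradient of the peak.
√(4πDt) = 10.50 m, giving peak height M/(n_e·A·√(4πDt)) = 362/(0.23 × 119 × 10.50) = 1.260 kg/m³.
(x−vt)²/(4Dt) = (-0.71692)²/(4 × 1.03 × 8.51) = 0.01466; exp(−0.01466) = 0.9854.
C = 1.260 × 0.9854 = 1.24 kg/m³.

1.24 kg/m³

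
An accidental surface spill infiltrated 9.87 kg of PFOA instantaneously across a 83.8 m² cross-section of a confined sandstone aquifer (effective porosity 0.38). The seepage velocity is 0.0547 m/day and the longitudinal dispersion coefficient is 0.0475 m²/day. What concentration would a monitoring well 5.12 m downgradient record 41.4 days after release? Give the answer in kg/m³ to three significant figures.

0.0221 kg/m³

For an instantaneous plane source, C(x,t) = M/(n_e·A·√(4πDt)) · exp(−(x−vt)²/(4Dt)), with n_e·A the pore (flow) area.
Plume center vt = 0.0547 × 41.4 = 2.26458 m, so the well at 5.12 m is 2.85542 m downgradient of the peak.
√(4πDt) = 4.971 m, giving peak height M/(n_e·A·√(4πDt)) = 9.87/(0.38 × 83.8 × 4.971) = 0.06235 kg/m³.
(x−vt)²/(4Dt) = (2.85542)²/(4 × 0.0475 × 41.4) = 1.037; exp(−1.037) = 0.3545.
C = 0.06235 × 0.3545 = 0.0221 kg/m³.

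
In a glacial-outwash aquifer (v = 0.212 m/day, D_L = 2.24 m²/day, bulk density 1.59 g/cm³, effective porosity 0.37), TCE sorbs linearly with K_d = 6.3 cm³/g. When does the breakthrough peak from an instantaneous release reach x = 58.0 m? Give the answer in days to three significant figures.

6410 days

Retardation factor R = 1 + ρ_b·K_d/n = 1 + 1.59 × 6.3/0.37 = 28.07.
Sorption retards both mechanisms: v_R = v/R = 0.007553 m/day, D_R = D/R = 0.07980 m²/day.
Peak time from v_R²t² + 2D_R t − x² = 0: t = (√(D_R² + v_R²x²) − D_R)/v_R².
√(D_R² + v_R²x²) = √(0.07980² + 0.007553² × 58.0²) = 0.4453; v_R² = 5.705e-05.
t = (0.4453 − 0.07980)/5.705e-05 = 6410 days.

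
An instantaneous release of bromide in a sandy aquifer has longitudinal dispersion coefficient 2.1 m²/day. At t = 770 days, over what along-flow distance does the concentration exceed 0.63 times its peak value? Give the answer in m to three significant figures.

109 m

The plume is Gaussian with σ = √(2Dt) = √(2 × 2.1 × 770) = 56.87 m.
C/C_peak = exp(−Δx²/(2σ²)) = 0.63 ⇒ Δx = σ·√(−2 ln 0.63) = 56.87 × 0.9613 = 54.67 m.
Width = 2Δx = 109 m.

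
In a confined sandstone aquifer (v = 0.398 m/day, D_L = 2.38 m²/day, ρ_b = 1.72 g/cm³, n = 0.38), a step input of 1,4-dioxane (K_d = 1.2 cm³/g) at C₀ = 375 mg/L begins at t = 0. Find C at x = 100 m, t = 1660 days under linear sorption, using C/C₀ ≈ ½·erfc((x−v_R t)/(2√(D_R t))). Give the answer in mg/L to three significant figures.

199 mg/L

Retardation factor R = 1 + ρ_b·K_d/n = 1 + 1.72 × 1.2/0.38 = 6.432.
Sorption retards both mechanisms: v_R = v/R = 0.06188 m/day, D_R = D/R = 0.3700 m²/day.
v_R·t = 0.06188 × 1660 = 102.7208 m; 2√(D_R t) = 49.57 m; argument = (100 − 102.7208)/49.57 = -0.05489.
C = C₀ × ½·erfc(-0.05489) = 375 × 0.5309 = 199 mg/L.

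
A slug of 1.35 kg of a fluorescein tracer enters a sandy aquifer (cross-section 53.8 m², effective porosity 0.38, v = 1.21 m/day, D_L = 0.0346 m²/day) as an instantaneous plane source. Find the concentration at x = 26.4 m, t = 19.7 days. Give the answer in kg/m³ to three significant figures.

0.00203 kg/m³

For an instantaneous plane source, C(x,t) = M/(n_e·A·√(4πDt)) · exp(−(x−vt)²/(4Dt)), with n_e·A the pore (flow) area.
Plume center vt = 1.21 × 19.7 = 23.837 m, so the well at 26.4 m is 2.563 m downgradient of the peak.
√(4πDt) = 2.927 m, giving peak height M/(n_e·A·√(4πDt)) = 1.35/(0.38 × 53.8 × 2.927) = 0.02256 kg/m³.
(x−vt)²/(4Dt) = (2.563)²/(4 × 0.0346 × 19.7) = 2.409; exp(−2.409) = 0.08991.
C = 0.02256 × 0.08991 = 0.00203 kg/m³.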